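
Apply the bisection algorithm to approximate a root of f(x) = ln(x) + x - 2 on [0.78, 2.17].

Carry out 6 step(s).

f(x) = ln(x) + x - 2
Initial interval: [0.78, 2.17]

Iteration 1:
  c_1 = (0.780000 + 2.170000)/2 = 1.475000
  f(c_1) = f(1.475000) = -0.136342
  f(a) × f(c) ≥ 0, new interval: [1.475000, 2.170000]
Iteration 2:
  c_2 = (1.475000 + 2.170000)/2 = 1.822500
  f(c_2) = f(1.822500) = 0.422709
  f(a) × f(c) < 0, new interval: [1.475000, 1.822500]
Iteration 3:
  c_3 = (1.475000 + 1.822500)/2 = 1.648750
  f(c_3) = f(1.648750) = 0.148767
  f(a) × f(c) < 0, new interval: [1.475000, 1.648750]
Iteration 4:
  c_4 = (1.475000 + 1.648750)/2 = 1.561875
  f(c_4) = f(1.561875) = 0.007762
  f(a) × f(c) < 0, new interval: [1.475000, 1.561875]
Iteration 5:
  c_5 = (1.475000 + 1.561875)/2 = 1.518438
  f(c_5) = f(1.518438) = -0.063881
  f(a) × f(c) ≥ 0, new interval: [1.518438, 1.561875]
Iteration 6:
  c_6 = (1.518438 + 1.561875)/2 = 1.540156
  f(c_6) = f(1.540156) = -0.027960
  f(a) × f(c) ≥ 0, new interval: [1.540156, 1.561875]

After 6 iteration(s), the approximation is c_6 = 1.540156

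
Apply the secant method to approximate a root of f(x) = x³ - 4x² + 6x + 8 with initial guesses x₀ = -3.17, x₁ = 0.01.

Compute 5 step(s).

f(x) = x³ - 4x² + 6x + 8
x₀ = -3.17, x₁ = 0.01

Secant formula: x_{n+1} = x_n - f(x_n)(x_n - x_{n-1})/(f(x_n) - f(x_{n-1}))

Iteration 1:
  f(-3.170000) = -83.070613
  f(0.010000) = 8.059601
  x_2 = 0.010000 - 8.059601×(0.010000 - (-3.170000))/(8.059601 - (-83.070613))
       = -0.271241
Iteration 2:
  f(0.010000) = 8.059601
  f(-0.271241) = 6.058314
  x_3 = -0.271241 - 6.058314×(-0.271241 - 0.010000)/(6.058314 - 8.059601)
       = -1.122615
Iteration 3:
  f(-0.271241) = 6.058314
  f(-1.122615) = -5.191542
  x_4 = -1.122615 - (-5.191542)×(-1.122615 - (-0.271241))/(-5.191542 - 6.058314)
       = -0.729726
Iteration 4:
  f(-1.122615) = -5.191542
  f(-0.729726) = 1.103064
  x_5 = -0.729726 - 1.103064×(-0.729726 - (-1.122615))/(1.103064 - (-5.191542))
       = -0.798576
Iteration 5:
  f(-0.729726) = 1.103064
  f(-0.798576) = 0.148382
  x_6 = -0.798576 - 0.148382×(-0.798576 - (-0.729726))/(0.148382 - 1.103064)
       = -0.809277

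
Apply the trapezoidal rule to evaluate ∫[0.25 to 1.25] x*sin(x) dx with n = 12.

f(x) = x*sin(x)
a = 0.25, b = 1.25, n = 12
h = (b - a)/n = 0.083333

Trapezoidal rule: (h/2)[f(x₀) + 2f(x₁) + 2f(x₂) + ... + f(xₙ)]

x_0 = 0.2500, f(x_0) = 0.061851, coefficient = 1
x_1 = 0.3333, f(x_1) = 0.109065, coefficient = 2
x_2 = 0.4167, f(x_2) = 0.168631, coefficient = 2
x_3 = 0.5000, f(x_3) = 0.239713, coefficient = 2
x_4 = 0.5833, f(x_4) = 0.321305, coefficient = 2
x_5 = 0.6667, f(x_5) = 0.412247, coefficient = 2
x_6 = 0.7500, f(x_6) = 0.511229, coefficient = 2
x_7 = 0.8333, f(x_7) = 0.616814, coefficient = 2
x_8 = 0.9167, f(x_8) = 0.727446, coefficient = 2
x_9 = 1.0000, f(x_9) = 0.841471, coefficient = 2
x_10 = 1.0833, f(x_10) = 0.957151, coefficient = 2
x_11 = 1.1667, f(x_11) = 1.072686, coefficient = 2
x_12 = 1.2500, f(x_12) = 1.186231, coefficient = 1

I ≈ (0.083333/2) × 13.203597 = 0.550150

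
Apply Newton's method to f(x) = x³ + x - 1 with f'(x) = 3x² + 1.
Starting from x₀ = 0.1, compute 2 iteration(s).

f(x) = x³ + x - 1
f'(x) = 3x² + 1
x₀ = 0.1

Newton-Raphson formula: x_{n+1} = x_n - f(x_n)/f'(x_n)

Iteration 1:
  f(0.100000) = -0.899000
  f'(0.100000) = 1.030000
  x_1 = 0.100000 - (-0.899000)/1.030000 = 0.972816
Iteration 2:
  f(0.972816) = 0.893459
  f'(0.972816) = 3.839110
  x_2 = 0.972816 - 0.893459/3.839110 = 0.740090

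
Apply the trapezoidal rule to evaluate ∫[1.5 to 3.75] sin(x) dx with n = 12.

f(x) = sin(x)
a = 1.5, b = 3.75, n = 12
h = (b - a)/n = 0.187500

Trapezoidal rule: (h/2)[f(x₀) + 2f(x₁) + 2f(x₂) + ... + f(xₙ)]

x_0 = 1.5000, f(x_0) = 0.997495, coefficient = 1
x_1 = 1.6875, f(x_1) = 0.993198, coefficient = 2
x_2 = 1.8750, f(x_2) = 0.954086, coefficient = 2
x_3 = 2.0625, f(x_3) = 0.881530, coefficient = 2
x_4 = 2.2500, f(x_4) = 0.778073, coefficient = 2
x_5 = 2.4375, f(x_5) = 0.647343, coefficient = 2
x_6 = 2.6250, f(x_6) = 0.493920, coefficient = 2
x_7 = 2.8125, f(x_7) = 0.323185, coefficient = 2
x_8 = 3.0000, f(x_8) = 0.141120, coefficient = 2
x_9 = 3.1875, f(x_9) = -0.045891, coefficient = 2
x_10 = 3.3750, f(x_10) = -0.231294, coefficient = 2
x_11 = 3.5625, f(x_11) = -0.408589, coefficient = 2
x_12 = 3.7500, f(x_12) = -0.571561, coefficient = 1

I ≈ (0.187500/2) × 9.479294 = 0.888684
Exact value: 0.891297
Error: 0.002613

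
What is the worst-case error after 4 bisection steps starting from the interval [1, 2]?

Bisection error bound: |error| ≤ (b-a)/2^n
|error| ≤ (2 - 1)/2^4 = 1/2^4
|error| ≤ 0.0625000000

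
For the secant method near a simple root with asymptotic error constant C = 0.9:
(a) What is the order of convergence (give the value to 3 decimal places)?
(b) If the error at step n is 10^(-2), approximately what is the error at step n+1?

(a) Secant method has superlinear convergence with order φ = (1+√5)/2 ≈ 1.618.
    This means |e_{n+1}| ≈ C|e_n|^1.618.

(b) With |e_n| = 10^(-2) and C = 0.9:
    |e_{n+1}| ≈ 0.9 × (10^(-2))^1.618 = 0.9 × 10^(-3.24)

(a) ≈ 1.618 (golden ratio); (b) |e_{n+1}| ≈ 5.226e-04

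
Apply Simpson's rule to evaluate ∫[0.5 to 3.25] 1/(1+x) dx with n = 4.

f(x) = 1/(1+x)
a = 0.5, b = 3.25, n = 4
h = (b - a)/n = 0.687500

Simpson's rule: (h/3)[f(x₀) + 4f(x₁) + 2f(x₂) + ... + f(xₙ)]

x_0 = 0.5000, f(x_0) = 0.666667, coefficient = 1
x_1 = 1.1875, f(x_1) = 0.457143, coefficient = 4
x_2 = 1.8750, f(x_2) = 0.347826, coefficient = 2
x_3 = 2.5625, f(x_3) = 0.280702, coefficient = 4
x_4 = 3.2500, f(x_4) = 0.235294, coefficient = 1

I ≈ (0.687500/3) × 4.548991 = 1.042477
Exact value: 1.041454
Error: 0.001023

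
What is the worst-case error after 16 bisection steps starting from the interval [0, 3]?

Bisection error bound: |error| ≤ (b-a)/2^n
|error| ≤ (3 - 0)/2^16 = 3/2^16
|error| ≤ 0.0000457764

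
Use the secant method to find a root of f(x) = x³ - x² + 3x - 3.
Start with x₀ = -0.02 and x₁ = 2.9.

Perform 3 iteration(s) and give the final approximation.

f(x) = x³ - x² + 3x - 3
x₀ = -0.02, x₁ = 2.9

Secant formula: x_{n+1} = x_n - f(x_n)(x_n - x_{n-1})/(f(x_n) - f(x_{n-1}))

Iteration 1:
  f(-0.020000) = -3.060408
  f(2.900000) = 21.679000
  x_2 = 2.900000 - 21.679000×(2.900000 - (-0.020000))/(21.679000 - (-3.060408))
       = 0.341221
Iteration 2:
  f(2.900000) = 21.679000
  f(0.341221) = -2.053040
  x_3 = 0.341221 - (-2.053040)×(0.341221 - 2.900000)/(-2.053040 - 21.679000)
       = 0.562579
Iteration 3:
  f(0.341221) = -2.053040
  f(0.562579) = -1.450705
  x_4 = 0.562579 - (-1.450705)×(0.562579 - 0.341221)/(-1.450705 - (-2.053040))
       = 1.095713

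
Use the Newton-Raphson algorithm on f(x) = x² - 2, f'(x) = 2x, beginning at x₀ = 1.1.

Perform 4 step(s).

f(x) = x² - 2
f'(x) = 2x
x₀ = 1.1

Newton-Raphson formula: x_{n+1} = x_n - f(x_n)/f'(x_n)

Iteration 1:
  f(1.100000) = -0.790000
  f'(1.100000) = 2.200000
  x_1 = 1.100000 - (-0.790000)/2.200000 = 1.459091
Iteration 2:
  f(1.459091) = 0.128946
  f'(1.459091) = 2.918182
  x_2 = 1.459091 - 0.128946/2.918182 = 1.414904
Iteration 3:
  f(1.414904) = 0.001953
  f'(1.414904) = 2.829807
  x_3 = 1.414904 - 0.001953/2.829807 = 1.414214
Iteration 4:
  f(1.414214) = 0.000000
  f'(1.414214) = 2.828427
  x_4 = 1.414214 - 0.000000/2.828427 = 1.414214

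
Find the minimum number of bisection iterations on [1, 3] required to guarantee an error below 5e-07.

We need (b-a)/2^n ≤ 5e-07
(3 - 1)/2^n ≤ 5e-07
2/2^n ≤ 5e-07
2^n ≥ 4000000
n ≥ log₂(4000000) = 21.93
n ≥ 22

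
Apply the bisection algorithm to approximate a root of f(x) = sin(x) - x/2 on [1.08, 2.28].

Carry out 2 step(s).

f(x) = sin(x) - x/2
Initial interval: [1.08, 2.28]

Iteration 1:
  c_1 = (1.080000 + 2.280000)/2 = 1.680000
  f(c_1) = f(1.680000) = 0.154043
  f(a) × f(c) ≥ 0, new interval: [1.680000, 2.280000]
Iteration 2:
  c_2 = (1.680000 + 2.280000)/2 = 1.980000
  f(c_2) = f(1.980000) = -0.072562
  f(a) × f(c) < 0, new interval: [1.680000, 1.980000]

After 2 iteration(s), the approximation is c_2 = 1.980000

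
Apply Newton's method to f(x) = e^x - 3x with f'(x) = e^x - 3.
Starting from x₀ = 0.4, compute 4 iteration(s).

f(x) = e^x - 3x
f'(x) = e^x - 3
x₀ = 0.4

Newton-Raphson formula: x_{n+1} = x_n - f(x_n)/f'(x_n)

Iteration 1:
  f(0.400000) = 0.291825
  f'(0.400000) = -1.508175
  x_1 = 0.400000 - 0.291825/(-1.508175) = 0.593495
Iteration 2:
  f(0.593495) = 0.029819
  f'(0.593495) = -1.189695
  x_2 = 0.593495 - 0.029819/(-1.189695) = 0.618560
Iteration 3:
  f(0.618560) = 0.000573
  f'(0.618560) = -1.143747
  x_3 = 0.618560 - 0.000573/(-1.143747) = 0.619061
Iteration 4:
  f(0.619061) = 0.000000
  f'(0.619061) = -1.142817
  x_4 = 0.619061 - 0.000000/(-1.142817) = 0.619061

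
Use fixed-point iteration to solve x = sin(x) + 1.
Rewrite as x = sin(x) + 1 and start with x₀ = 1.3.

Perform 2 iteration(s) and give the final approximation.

Equation: x = sin(x) + 1
Fixed-point form: x = sin(x) + 1
x₀ = 1.3

x_1 = g(1.300000) = 1.963558
x_2 = g(1.963558) = 1.923856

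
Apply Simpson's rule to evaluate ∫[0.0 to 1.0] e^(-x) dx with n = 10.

f(x) = e^(-x)
a = 0.0, b = 1.0, n = 10
h = (b - a)/n = 0.100000

Simpson's rule: (h/3)[f(x₀) + 4f(x₁) + 2f(x₂) + ... + f(xₙ)]

x_0 = 0.0000, f(x_0) = 1.000000, coefficient = 1
x_1 = 0.1000, f(x_1) = 0.904837, coefficient = 4
x_2 = 0.2000, f(x_2) = 0.818731, coefficient = 2
x_3 = 0.3000, f(x_3) = 0.740818, coefficient = 4
x_4 = 0.4000, f(x_4) = 0.670320, coefficient = 2
x_5 = 0.5000, f(x_5) = 0.606531, coefficient = 4
x_6 = 0.6000, f(x_6) = 0.548812, coefficient = 2
x_7 = 0.7000, f(x_7) = 0.496585, coefficient = 4
x_8 = 0.8000, f(x_8) = 0.449329, coefficient = 2
x_9 = 0.9000, f(x_9) = 0.406570, coefficient = 4
x_10 = 1.0000, f(x_10) = 0.367879, coefficient = 1

I ≈ (0.100000/3) × 18.963627 = 0.632121
Exact value: 0.632121
Error: 0.000000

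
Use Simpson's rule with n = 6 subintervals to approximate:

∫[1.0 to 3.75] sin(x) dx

f(x) = sin(x)
a = 1.0, b = 3.75, n = 6
h = (b - a)/n = 0.458333

Simpson's rule: (h/3)[f(x₀) + 4f(x₁) + 2f(x₂) + ... + f(xₙ)]

x_0 = 1.0000, f(x_0) = 0.841471, coefficient = 1
x_1 = 1.4583, f(x_1) = 0.993683, coefficient = 4
x_2 = 1.9167, f(x_2) = 0.940781, coefficient = 2
x_3 = 2.3750, f(x_3) = 0.693685, coefficient = 4
x_4 = 2.8333, f(x_4) = 0.303400, coefficient = 2
x_5 = 3.2917, f(x_5) = -0.149511, coefficient = 4
x_6 = 3.7500, f(x_6) = -0.571561, coefficient = 1

I ≈ (0.458333/3) × 8.909698 = 1.361204
Exact value: 1.360862
Error: 0.000342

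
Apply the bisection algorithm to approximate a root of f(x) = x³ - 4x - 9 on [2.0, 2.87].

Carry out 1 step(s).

f(x) = x³ - 4x - 9
Initial interval: [2.0, 2.87]

Iteration 1:
  c_1 = (2.000000 + 2.870000)/2 = 2.435000
  f(c_1) = f(2.435000) = -4.302337
  f(a) × f(c) ≥ 0, new interval: [2.435000, 2.870000]

After 1 iteration(s), the approximation is c_1 = 2.435000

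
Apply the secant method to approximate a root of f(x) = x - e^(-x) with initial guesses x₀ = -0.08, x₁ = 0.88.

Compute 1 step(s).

f(x) = x - e^(-x)
x₀ = -0.08, x₁ = 0.88

Secant formula: x_{n+1} = x_n - f(x_n)(x_n - x_{n-1})/(f(x_n) - f(x_{n-1}))

Iteration 1:
  f(-0.080000) = -1.163287
  f(0.880000) = 0.465217
  x_2 = 0.880000 - 0.465217×(0.880000 - (-0.080000))/(0.465217 - (-1.163287))
       = 0.605755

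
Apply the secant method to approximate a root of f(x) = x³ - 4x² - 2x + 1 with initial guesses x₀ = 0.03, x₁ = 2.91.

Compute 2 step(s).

f(x) = x³ - 4x² - 2x + 1
x₀ = 0.03, x₁ = 2.91

Secant formula: x_{n+1} = x_n - f(x_n)(x_n - x_{n-1})/(f(x_n) - f(x_{n-1}))

Iteration 1:
  f(0.030000) = 0.936427
  f(2.910000) = -14.050229
  x_2 = 2.910000 - (-14.050229)×(2.910000 - 0.030000)/(-14.050229 - 0.936427)
       = 0.209954
Iteration 2:
  f(2.910000) = -14.050229
  f(0.209954) = 0.413024
  x_3 = 0.209954 - 0.413024×(0.209954 - 2.910000)/(0.413024 - (-14.050229))
       = 0.287059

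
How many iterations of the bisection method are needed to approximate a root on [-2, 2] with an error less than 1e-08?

We need (b-a)/2^n ≤ 1e-08
(2 - (-2))/2^n ≤ 1e-08
4/2^n ≤ 1e-08
2^n ≥ 400000000
n ≥ log₂(400000000) = 28.58
n ≥ 29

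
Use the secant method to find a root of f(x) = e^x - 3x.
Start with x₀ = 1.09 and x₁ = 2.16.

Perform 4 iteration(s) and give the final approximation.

f(x) = e^x - 3x
x₀ = 1.09, x₁ = 2.16

Secant formula: x_{n+1} = x_n - f(x_n)(x_n - x_{n-1})/(f(x_n) - f(x_{n-1}))

Iteration 1:
  f(1.090000) = -0.295726
  f(2.160000) = 2.191138
  x_2 = 2.160000 - 2.191138×(2.160000 - 1.090000)/(2.191138 - (-0.295726))
       = 1.217239
Iteration 2:
  f(2.160000) = 2.191138
  f(1.217239) = -0.273868
  x_3 = 1.217239 - (-0.273868)×(1.217239 - 2.160000)/(-0.273868 - 2.191138)
       = 1.321982
Iteration 3:
  f(1.217239) = -0.273868
  f(1.321982) = -0.215098
  x_4 = 1.321982 - (-0.215098)×(1.321982 - 1.217239)/(-0.215098 - (-0.273868))
       = 1.705336
Iteration 4:
  f(1.321982) = -0.215098
  f(1.705336) = 0.387226
  x_5 = 1.705336 - 0.387226×(1.705336 - 1.321982)/(0.387226 - (-0.215098))
       = 1.458883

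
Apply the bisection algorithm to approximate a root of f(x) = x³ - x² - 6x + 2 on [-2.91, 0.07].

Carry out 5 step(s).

f(x) = x³ - x² - 6x + 2
Initial interval: [-2.91, 0.07]

Iteration 1:
  c_1 = (-2.910000 + 0.070000)/2 = -1.420000
  f(c_1) = f(-1.420000) = 5.640312
  f(a) × f(c) < 0, new interval: [-2.910000, -1.420000]
Iteration 2:
  c_2 = (-2.910000 + (-1.420000))/2 = -2.165000
  f(c_2) = f(-2.165000) = 0.154933
  f(a) × f(c) < 0, new interval: [-2.910000, -2.165000]
Iteration 3:
  c_3 = (-2.910000 + (-2.165000))/2 = -2.537500
  f(c_3) = f(-2.537500) = -5.552631
  f(a) × f(c) ≥ 0, new interval: [-2.537500, -2.165000]
Iteration 4:
  c_4 = (-2.537500 + (-2.165000))/2 = -2.351250
  f(c_4) = f(-2.351250) = -2.419472
  f(a) × f(c) ≥ 0, new interval: [-2.351250, -2.165000]
Iteration 5:
  c_5 = (-2.351250 + (-2.165000))/2 = -2.258125
  f(c_5) = f(-2.258125) = -1.064848
  f(a) × f(c) ≥ 0, new interval: [-2.258125, -2.165000]

After 5 iteration(s), the approximation is c_5 = -2.258125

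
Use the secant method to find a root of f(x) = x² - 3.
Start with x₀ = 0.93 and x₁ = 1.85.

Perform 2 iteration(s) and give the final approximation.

f(x) = x² - 3
x₀ = 0.93, x₁ = 1.85

Secant formula: x_{n+1} = x_n - f(x_n)(x_n - x_{n-1})/(f(x_n) - f(x_{n-1}))

Iteration 1:
  f(0.930000) = -2.135100
  f(1.850000) = 0.422500
  x_2 = 1.850000 - 0.422500×(1.850000 - 0.930000)/(0.422500 - (-2.135100))
       = 1.698022
Iteration 2:
  f(1.850000) = 0.422500
  f(1.698022) = -0.116723
  x_3 = 1.698022 - (-0.116723)×(1.698022 - 1.850000)/(-0.116723 - 0.422500)
       = 1.730920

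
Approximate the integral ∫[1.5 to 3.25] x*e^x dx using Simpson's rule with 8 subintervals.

f(x) = x*e^x
a = 1.5, b = 3.25, n = 8
h = (b - a)/n = 0.218750

Simpson's rule: (h/3)[f(x₀) + 4f(x₁) + 2f(x₂) + ... + f(xₙ)]

x_0 = 1.5000, f(x_0) = 6.722534, coefficient = 1
x_1 = 1.7188, f(x_1) = 9.586418, coefficient = 4
x_2 = 1.9375, f(x_2) = 13.448916, coefficient = 2
x_3 = 2.1562, f(x_3) = 18.627158, coefficient = 4
x_4 = 2.3750, f(x_4) = 25.533656, coefficient = 2
x_5 = 2.5938, f(x_5) = 34.703991, coefficient = 4
x_6 = 2.8125, f(x_6) = 46.832330, coefficient = 2
x_7 = 3.0312, f(x_7) = 62.816958, coefficient = 4
x_8 = 3.2500, f(x_8) = 83.818605, coefficient = 1

I ≈ (0.218750/3) × 765.109042 = 55.789201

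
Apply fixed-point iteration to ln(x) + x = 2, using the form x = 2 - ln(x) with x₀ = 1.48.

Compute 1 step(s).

Equation: ln(x) + x = 2
Fixed-point form: x = 2 - ln(x)
x₀ = 1.48

x_1 = g(1.480000) = 1.607958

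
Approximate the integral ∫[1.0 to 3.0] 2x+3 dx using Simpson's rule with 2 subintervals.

f(x) = 2x+3
a = 1.0, b = 3.0, n = 2
h = (b - a)/n = 1.000000

Simpson's rule: (h/3)[f(x₀) + 4f(x₁) + 2f(x₂) + ... + f(xₙ)]

x_0 = 1.0000, f(x_0) = 5.000000, coefficient = 1
x_1 = 2.0000, f(x_1) = 7.000000, coefficient = 4
x_2 = 3.0000, f(x_2) = 9.000000, coefficient = 1

I ≈ (1.000000/3) × 42.000000 = 14.000000
Exact value: 14.000000
Error: 0.000000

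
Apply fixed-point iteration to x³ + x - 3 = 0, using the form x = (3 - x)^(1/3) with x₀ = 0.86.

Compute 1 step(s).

Equation: x³ + x - 3 = 0
Fixed-point form: x = (3 - x)^(1/3)
x₀ = 0.86

x_1 = g(0.860000) = 1.288659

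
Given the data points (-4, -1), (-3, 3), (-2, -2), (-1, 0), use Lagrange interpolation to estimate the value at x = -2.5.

Lagrange interpolation formula:
P(x) = Σ yᵢ × Lᵢ(x)
where Lᵢ(x) = Π_{j≠i} (x - xⱼ)/(xᵢ - xⱼ)

L_0(-2.5) = (-2.5 - (-3))/(-4 - (-3)) × (-2.5 - (-2))/(-4 - (-2)) × (-2.5 - (-1))/(-4 - (-1)) = -0.062500
L_1(-2.5) = (-2.5 - (-4))/(-3 - (-4)) × (-2.5 - (-2))/(-3 - (-2)) × (-2.5 - (-1))/(-3 - (-1)) = 0.562500
L_2(-2.5) = (-2.5 - (-4))/(-2 - (-4)) × (-2.5 - (-3))/(-2 - (-3)) × (-2.5 - (-1))/(-2 - (-1)) = 0.562500
L_3(-2.5) = (-2.5 - (-4))/(-1 - (-4)) × (-2.5 - (-3))/(-1 - (-3)) × (-2.5 - (-2))/(-1 - (-2)) = -0.062500

P(-2.5) = (-1)×L_0(-2.5) + 3×L_1(-2.5) + (-2)×L_2(-2.5) + 0×L_3(-2.5)
P(-2.5) = 0.625000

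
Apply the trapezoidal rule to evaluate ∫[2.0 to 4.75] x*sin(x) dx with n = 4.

f(x) = x*sin(x)
a = 2.0, b = 4.75, n = 4
h = (b - a)/n = 0.687500

Trapezoidal rule: (h/2)[f(x₀) + 2f(x₁) + 2f(x₂) + ... + f(xₙ)]

x_0 = 2.0000, f(x_0) = 1.818595, coefficient = 1
x_1 = 2.6875, f(x_1) = 1.178864, coefficient = 2
x_2 = 3.3750, f(x_2) = -0.780617, coefficient = 2
x_3 = 4.0625, f(x_3) = -3.234363, coefficient = 2
x_4 = 4.7500, f(x_4) = -4.746641, coefficient = 1

I ≈ (0.687500/2) × -8.600278 = -2.956345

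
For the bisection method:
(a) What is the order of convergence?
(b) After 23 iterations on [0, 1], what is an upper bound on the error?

(a) Bisection has linear (order 1) convergence; the error is halved each step.

(b) Error bound = (b-a)/2^n = (1 - 0)/2^{23}
    = 1/2^{23}

(a) 1 (linear); (b) error ≤ 1.19e-07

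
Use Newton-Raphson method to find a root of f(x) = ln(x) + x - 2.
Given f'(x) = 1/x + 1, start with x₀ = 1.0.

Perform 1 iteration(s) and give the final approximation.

f(x) = ln(x) + x - 2
f'(x) = 1/x + 1
x₀ = 1.0

Newton-Raphson formula: x_{n+1} = x_n - f(x_n)/f'(x_n)

Iteration 1:
  f(1.000000) = -1.000000
  f'(1.000000) = 2.000000
  x_1 = 1.000000 - (-1.000000)/2.000000 = 1.500000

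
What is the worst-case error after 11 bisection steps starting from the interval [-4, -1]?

Bisection error bound: |error| ≤ (b-a)/2^n
|error| ≤ (-1 - (-4))/2^11 = 3/2^11
|error| ≤ 0.0014648438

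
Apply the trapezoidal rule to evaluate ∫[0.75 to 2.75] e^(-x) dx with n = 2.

f(x) = e^(-x)
a = 0.75, b = 2.75, n = 2
h = (b - a)/n = 1.000000

Trapezoidal rule: (h/2)[f(x₀) + 2f(x₁) + 2f(x₂) + ... + f(xₙ)]

x_0 = 0.7500, f(x_0) = 0.472367, coefficient = 1
x_1 = 1.7500, f(x_1) = 0.173774, coefficient = 2
x_2 = 2.7500, f(x_2) = 0.063928, coefficient = 1

I ≈ (1.000000/2) × 0.883842 = 0.441921
Exact value: 0.408439
Error: 0.033482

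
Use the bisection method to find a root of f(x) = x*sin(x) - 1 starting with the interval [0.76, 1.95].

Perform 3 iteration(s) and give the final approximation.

f(x) = x*sin(x) - 1
Initial interval: [0.76, 1.95]

Iteration 1:
  c_1 = (0.760000 + 1.950000)/2 = 1.355000
  f(c_1) = f(1.355000) = 0.323572
  f(a) × f(c) < 0, new interval: [0.760000, 1.355000]
Iteration 2:
  c_2 = (0.760000 + 1.355000)/2 = 1.057500
  f(c_2) = f(1.057500) = -0.078779
  f(a) × f(c) ≥ 0, new interval: [1.057500, 1.355000]
Iteration 3:
  c_3 = (1.057500 + 1.355000)/2 = 1.206250
  f(c_3) = f(1.206250) = 0.126982
  f(a) × f(c) < 0, new interval: [1.057500, 1.206250]

After 3 iteration(s), the approximation is c_3 = 1.206250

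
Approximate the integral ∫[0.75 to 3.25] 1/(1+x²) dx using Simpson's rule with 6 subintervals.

f(x) = 1/(1+x²)
a = 0.75, b = 3.25, n = 6
h = (b - a)/n = 0.416667

Simpson's rule: (h/3)[f(x₀) + 4f(x₁) + 2f(x₂) + ... + f(xₙ)]

x_0 = 0.7500, f(x_0) = 0.640000, coefficient = 1
x_1 = 1.1667, f(x_1) = 0.423529, coefficient = 4
x_2 = 1.5833, f(x_2) = 0.285149, coefficient = 2
x_3 = 2.0000, f(x_3) = 0.200000, coefficient = 4
x_4 = 2.4167, f(x_4) = 0.146193, coefficient = 2
x_5 = 2.8333, f(x_5) = 0.110769, coefficient = 4
x_6 = 3.2500, f(x_6) = 0.086486, coefficient = 1

I ≈ (0.416667/3) × 4.526364 = 0.628662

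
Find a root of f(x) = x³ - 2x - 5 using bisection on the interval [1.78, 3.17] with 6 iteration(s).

f(x) = x³ - 2x - 5
Initial interval: [1.78, 3.17]

Iteration 1:
  c_1 = (1.780000 + 3.170000)/2 = 2.475000
  f(c_1) = f(2.475000) = 5.210922
  f(a) × f(c) < 0, new interval: [1.780000, 2.475000]
Iteration 2:
  c_2 = (1.780000 + 2.475000)/2 = 2.127500
  f(c_2) = f(2.127500) = 0.374610
  f(a) × f(c) < 0, new interval: [1.780000, 2.127500]
Iteration 3:
  c_3 = (1.780000 + 2.127500)/2 = 1.953750
  f(c_3) = f(1.953750) = -1.449765
  f(a) × f(c) ≥ 0, new interval: [1.953750, 2.127500]
Iteration 4:
  c_4 = (1.953750 + 2.127500)/2 = 2.040625
  f(c_4) = f(2.040625) = -0.583781
  f(a) × f(c) ≥ 0, new interval: [2.040625, 2.127500]
Iteration 5:
  c_5 = (2.040625 + 2.127500)/2 = 2.084062
  f(c_5) = f(2.084062) = -0.116382
  f(a) × f(c) ≥ 0, new interval: [2.084062, 2.127500]
Iteration 6:
  c_6 = (2.084062 + 2.127500)/2 = 2.105781
  f(c_6) = f(2.105781) = 0.126134
  f(a) × f(c) < 0, new interval: [2.084062, 2.105781]

After 6 iteration(s), the approximation is c_6 = 2.105781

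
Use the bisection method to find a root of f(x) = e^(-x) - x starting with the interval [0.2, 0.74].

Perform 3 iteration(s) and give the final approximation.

f(x) = e^(-x) - x
Initial interval: [0.2, 0.74]

Iteration 1:
  c_1 = (0.200000 + 0.740000)/2 = 0.470000
  f(c_1) = f(0.470000) = 0.155002
  f(a) × f(c) ≥ 0, new interval: [0.470000, 0.740000]
Iteration 2:
  c_2 = (0.470000 + 0.740000)/2 = 0.605000
  f(c_2) = f(0.605000) = -0.058926
  f(a) × f(c) < 0, new interval: [0.470000, 0.605000]
Iteration 3:
  c_3 = (0.470000 + 0.605000)/2 = 0.537500
  f(c_3) = f(0.537500) = 0.046707
  f(a) × f(c) ≥ 0, new interval: [0.537500, 0.605000]

After 3 iteration(s), the approximation is c_3 = 0.537500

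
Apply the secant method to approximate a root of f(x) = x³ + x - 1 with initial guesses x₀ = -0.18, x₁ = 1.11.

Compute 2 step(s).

f(x) = x³ + x - 1
x₀ = -0.18, x₁ = 1.11

Secant formula: x_{n+1} = x_n - f(x_n)(x_n - x_{n-1})/(f(x_n) - f(x_{n-1}))

Iteration 1:
  f(-0.180000) = -1.185832
  f(1.110000) = 1.477631
  x_2 = 1.110000 - 1.477631×(1.110000 - (-0.180000))/(1.477631 - (-1.185832))
       = 0.394336
Iteration 2:
  f(1.110000) = 1.477631
  f(0.394336) = -0.544344
  x_3 = 0.394336 - (-0.544344)×(0.394336 - 1.110000)/(-0.544344 - 1.477631)
       = 0.587003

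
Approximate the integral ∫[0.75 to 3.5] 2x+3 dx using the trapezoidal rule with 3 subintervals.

f(x) = 2x+3
a = 0.75, b = 3.5, n = 3
h = (b - a)/n = 0.916667

Trapezoidal rule: (h/2)[f(x₀) + 2f(x₁) + 2f(x₂) + ... + f(xₙ)]

x_0 = 0.7500, f(x_0) = 4.500000, coefficient = 1
x_1 = 1.6667, f(x_1) = 6.333333, coefficient = 2
x_2 = 2.5833, f(x_2) = 8.166667, coefficient = 2
x_3 = 3.5000, f(x_3) = 10.000000, coefficient = 1

I ≈ (0.916667/2) × 43.500000 = 19.937500
Exact value: 19.937500
Error: 0.000000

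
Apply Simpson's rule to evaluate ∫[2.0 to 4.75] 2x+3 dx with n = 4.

f(x) = 2x+3
a = 2.0, b = 4.75, n = 4
h = (b - a)/n = 0.687500

Simpson's rule: (h/3)[f(x₀) + 4f(x₁) + 2f(x₂) + ... + f(xₙ)]

x_0 = 2.0000, f(x_0) = 7.000000, coefficient = 1
x_1 = 2.6875, f(x_1) = 8.375000, coefficient = 4
x_2 = 3.3750, f(x_2) = 9.750000, coefficient = 2
x_3 = 4.0625, f(x_3) = 11.125000, coefficient = 4
x_4 = 4.7500, f(x_4) = 12.500000, coefficient = 1

I ≈ (0.687500/3) × 117.000000 = 26.812500
Exact value: 26.812500
Error: 0.000000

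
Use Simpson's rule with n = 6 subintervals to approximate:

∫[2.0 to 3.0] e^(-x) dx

f(x) = e^(-x)
a = 2.0, b = 3.0, n = 6
h = (b - a)/n = 0.166667

Simpson's rule: (h/3)[f(x₀) + 4f(x₁) + 2f(x₂) + ... + f(xₙ)]

x_0 = 2.0000, f(x_0) = 0.135335, coefficient = 1
x_1 = 2.1667, f(x_1) = 0.114559, coefficient = 4
x_2 = 2.3333, f(x_2) = 0.096972, coefficient = 2
x_3 = 2.5000, f(x_3) = 0.082085, coefficient = 4
x_4 = 2.6667, f(x_4) = 0.069483, coefficient = 2
x_5 = 2.8333, f(x_5) = 0.058816, coefficient = 4
x_6 = 3.0000, f(x_6) = 0.049787, coefficient = 1

I ≈ (0.166667/3) × 1.539874 = 0.085549
Exact value: 0.085548
Error: 0.000000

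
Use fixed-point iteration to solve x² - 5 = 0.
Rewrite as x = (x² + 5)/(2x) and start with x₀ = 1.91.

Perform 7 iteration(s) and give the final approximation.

Equation: x² - 5 = 0
Fixed-point form: x = (x² + 5)/(2x)
x₀ = 1.91

x_1 = g(1.910000) = 2.263901
x_2 = g(2.263901) = 2.236239
x_3 = g(2.236239) = 2.236068
x_4 = g(2.236068) = 2.236068
x_5 = g(2.236068) = 2.236068
x_6 = g(2.236068) = 2.236068
x_7 = g(2.236068) = 2.236068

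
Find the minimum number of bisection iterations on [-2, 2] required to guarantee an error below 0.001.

We need (b-a)/2^n ≤ 0.001
(2 - (-2))/2^n ≤ 0.001
4/2^n ≤ 0.001
2^n ≥ 4000
n ≥ log₂(4000) = 11.97
n ≥ 12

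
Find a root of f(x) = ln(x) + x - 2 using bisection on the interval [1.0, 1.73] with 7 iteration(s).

f(x) = ln(x) + x - 2
Initial interval: [1.0, 1.73]

Iteration 1:
  c_1 = (1.000000 + 1.730000)/2 = 1.365000
  f(c_1) = f(1.365000) = -0.323846
  f(a) × f(c) ≥ 0, new interval: [1.365000, 1.730000]
Iteration 2:
  c_2 = (1.365000 + 1.730000)/2 = 1.547500
  f(c_2) = f(1.547500) = -0.015859
  f(a) × f(c) ≥ 0, new interval: [1.547500, 1.730000]
Iteration 3:
  c_3 = (1.547500 + 1.730000)/2 = 1.638750
  f(c_3) = f(1.638750) = 0.132684
  f(a) × f(c) < 0, new interval: [1.547500, 1.638750]
Iteration 4:
  c_4 = (1.547500 + 1.638750)/2 = 1.593125
  f(c_4) = f(1.593125) = 0.058822
  f(a) × f(c) < 0, new interval: [1.547500, 1.593125]
Iteration 5:
  c_5 = (1.547500 + 1.593125)/2 = 1.570312
  f(c_5) = f(1.570312) = 0.021587
  f(a) × f(c) < 0, new interval: [1.547500, 1.570312]
Iteration 6:
  c_6 = (1.547500 + 1.570312)/2 = 1.558906
  f(c_6) = f(1.558906) = 0.002891
  f(a) × f(c) < 0, new interval: [1.547500, 1.558906]
Iteration 7:
  c_7 = (1.547500 + 1.558906)/2 = 1.553203
  f(c_7) = f(1.553203) = -0.006478
  f(a) × f(c) ≥ 0, new interval: [1.553203, 1.558906]

After 7 iteration(s), the approximation is c_7 = 1.553203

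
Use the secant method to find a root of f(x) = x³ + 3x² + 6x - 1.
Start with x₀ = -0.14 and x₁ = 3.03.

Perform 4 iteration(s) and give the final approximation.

f(x) = x³ + 3x² + 6x - 1
x₀ = -0.14, x₁ = 3.03

Secant formula: x_{n+1} = x_n - f(x_n)(x_n - x_{n-1})/(f(x_n) - f(x_{n-1}))

Iteration 1:
  f(-0.140000) = -1.783944
  f(3.030000) = 72.540827
  x_2 = 3.030000 - 72.540827×(3.030000 - (-0.140000))/(72.540827 - (-1.783944))
       = -0.063914
Iteration 2:
  f(3.030000) = 72.540827
  f(-0.063914) = -1.371488
  x_3 = -0.063914 - (-1.371488)×(-0.063914 - 3.030000)/(-1.371488 - 72.540827)
       = -0.006504
Iteration 3:
  f(-0.063914) = -1.371488
  f(-0.006504) = -1.038898
  x_4 = -0.006504 - (-1.038898)×(-0.006504 - (-0.063914))/(-1.038898 - (-1.371488))
       = 0.172824
Iteration 4:
  f(-0.006504) = -1.038898
  f(0.172824) = 0.131708
  x_5 = 0.172824 - 0.131708×(0.172824 - (-0.006504))/(0.131708 - (-1.038898))
       = 0.152647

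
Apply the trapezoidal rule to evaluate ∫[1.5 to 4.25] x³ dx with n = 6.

f(x) = x³
a = 1.5, b = 4.25, n = 6
h = (b - a)/n = 0.458333

Trapezoidal rule: (h/2)[f(x₀) + 2f(x₁) + 2f(x₂) + ... + f(xₙ)]

x_0 = 1.5000, f(x_0) = 3.375000, coefficient = 1
x_1 = 1.9583, f(x_1) = 7.510344, coefficient = 2
x_2 = 2.4167, f(x_2) = 14.114005, coefficient = 2
x_3 = 2.8750, f(x_3) = 23.763672, coefficient = 2
x_4 = 3.3333, f(x_4) = 37.037037, coefficient = 2
x_5 = 3.7917, f(x_5) = 54.511791, coefficient = 2
x_6 = 4.2500, f(x_6) = 76.765625, coefficient = 1

I ≈ (0.458333/2) × 354.014323 = 81.128282
Exact value: 80.297852
Error: 0.830431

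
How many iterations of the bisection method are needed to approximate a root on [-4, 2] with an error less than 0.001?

We need (b-a)/2^n ≤ 0.001
(2 - (-4))/2^n ≤ 0.001
6/2^n ≤ 0.001
2^n ≥ 6000
n ≥ log₂(6000) = 12.55
n ≥ 13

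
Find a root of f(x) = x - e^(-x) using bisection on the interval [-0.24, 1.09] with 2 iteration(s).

f(x) = x - e^(-x)
Initial interval: [-0.24, 1.09]

Iteration 1:
  c_1 = (-0.240000 + 1.090000)/2 = 0.425000
  f(c_1) = f(0.425000) = -0.228770
  f(a) × f(c) ≥ 0, new interval: [0.425000, 1.090000]
Iteration 2:
  c_2 = (0.425000 + 1.090000)/2 = 0.757500
  f(c_2) = f(0.757500) = 0.288663
  f(a) × f(c) < 0, new interval: [0.425000, 0.757500]

After 2 iteration(s), the approximation is c_2 = 0.757500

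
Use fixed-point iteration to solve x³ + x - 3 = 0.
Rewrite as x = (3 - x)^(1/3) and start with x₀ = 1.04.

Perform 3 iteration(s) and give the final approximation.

Equation: x³ + x - 3 = 0
Fixed-point form: x = (3 - x)^(1/3)
x₀ = 1.04

x_1 = g(1.040000) = 1.251465
x_2 = g(1.251465) = 1.204735
x_3 = g(1.204735) = 1.215373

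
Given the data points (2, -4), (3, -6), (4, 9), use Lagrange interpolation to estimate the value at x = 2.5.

Lagrange interpolation formula:
P(x) = Σ yᵢ × Lᵢ(x)
where Lᵢ(x) = Π_{j≠i} (x - xⱼ)/(xᵢ - xⱼ)

L_0(2.5) = (2.5 - 3)/(2 - 3) × (2.5 - 4)/(2 - 4) = 0.375000
L_1(2.5) = (2.5 - 2)/(3 - 2) × (2.5 - 4)/(3 - 4) = 0.750000
L_2(2.5) = (2.5 - 2)/(4 - 2) × (2.5 - 3)/(4 - 3) = -0.125000

P(2.5) = (-4)×L_0(2.5) + (-6)×L_1(2.5) + 9×L_2(2.5)
P(2.5) = -7.125000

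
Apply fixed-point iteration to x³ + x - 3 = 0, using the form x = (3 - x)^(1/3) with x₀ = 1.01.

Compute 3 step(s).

Equation: x³ + x - 3 = 0
Fixed-point form: x = (3 - x)^(1/3)
x₀ = 1.01

x_1 = g(1.010000) = 1.257818
x_2 = g(1.257818) = 1.203274
x_3 = g(1.203274) = 1.215702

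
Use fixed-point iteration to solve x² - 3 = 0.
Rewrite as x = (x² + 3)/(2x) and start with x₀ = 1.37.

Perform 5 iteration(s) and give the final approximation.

Equation: x² - 3 = 0
Fixed-point form: x = (x² + 3)/(2x)
x₀ = 1.37

x_1 = g(1.370000) = 1.779891
x_2 = g(1.779891) = 1.732694
x_3 = g(1.732694) = 1.732051
x_4 = g(1.732051) = 1.732051
x_5 = g(1.732051) = 1.732051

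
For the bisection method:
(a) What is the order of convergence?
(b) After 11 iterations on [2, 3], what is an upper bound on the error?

(a) Bisection has linear (order 1) convergence; the error is halved each step.

(b) Error bound = (b-a)/2^n = (3 - 2)/2^{11}
    = 1/2^{11}

(a) 1 (linear); (b) error ≤ 4.88e-04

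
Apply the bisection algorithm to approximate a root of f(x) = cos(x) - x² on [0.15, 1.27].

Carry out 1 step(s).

f(x) = cos(x) - x²
Initial interval: [0.15, 1.27]

Iteration 1:
  c_1 = (0.150000 + 1.270000)/2 = 0.710000
  f(c_1) = f(0.710000) = 0.254262
  f(a) × f(c) ≥ 0, new interval: [0.710000, 1.270000]

After 1 iteration(s), the approximation is c_1 = 0.710000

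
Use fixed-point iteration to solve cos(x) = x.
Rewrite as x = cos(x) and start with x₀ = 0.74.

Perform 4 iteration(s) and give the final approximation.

Equation: cos(x) = x
Fixed-point form: x = cos(x)
x₀ = 0.74

x_1 = g(0.740000) = 0.738469
x_2 = g(0.738469) = 0.739500
x_3 = g(0.739500) = 0.738805
x_4 = g(0.738805) = 0.739274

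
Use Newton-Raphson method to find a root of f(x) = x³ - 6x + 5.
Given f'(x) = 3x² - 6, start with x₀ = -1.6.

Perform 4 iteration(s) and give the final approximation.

f(x) = x³ - 6x + 5
f'(x) = 3x² - 6
x₀ = -1.6

Newton-Raphson formula: x_{n+1} = x_n - f(x_n)/f'(x_n)

Iteration 1:
  f(-1.600000) = 10.504000
  f'(-1.600000) = 1.680000
  x_1 = -1.600000 - 10.504000/1.680000 = -7.852381
Iteration 2:
  f(-7.852381) = -432.062634
  f'(-7.852381) = 178.979660
  x_2 = -7.852381 - (-432.062634)/178.979660 = -5.438349
Iteration 3:
  f(-5.438349) = -123.212550
  f'(-5.438349) = 82.726917
  x_3 = -5.438349 - (-123.212550)/82.726917 = -3.948960
Iteration 4:
  f(-3.948960) = -32.887449
  f'(-3.948960) = 40.782856
  x_4 = -3.948960 - (-32.887449)/40.782856 = -3.142556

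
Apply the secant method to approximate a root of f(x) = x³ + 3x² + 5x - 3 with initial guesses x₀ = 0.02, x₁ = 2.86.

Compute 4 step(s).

f(x) = x³ + 3x² + 5x - 3
x₀ = 0.02, x₁ = 2.86

Secant formula: x_{n+1} = x_n - f(x_n)(x_n - x_{n-1})/(f(x_n) - f(x_{n-1}))

Iteration 1:
  f(0.020000) = -2.898792
  f(2.860000) = 59.232456
  x_2 = 2.860000 - 59.232456×(2.860000 - 0.020000)/(59.232456 - (-2.898792))
       = 0.152503
Iteration 2:
  f(2.860000) = 59.232456
  f(0.152503) = -2.164167
  x_3 = 0.152503 - (-2.164167)×(0.152503 - 2.860000)/(-2.164167 - 59.232456)
       = 0.247939
Iteration 3:
  f(0.152503) = -2.164167
  f(0.247939) = -1.560640
  x_4 = 0.247939 - (-1.560640)×(0.247939 - 0.152503)/(-1.560640 - (-2.164167))
       = 0.494725
Iteration 4:
  f(0.247939) = -1.560640
  f(0.494725) = 0.328968
  x_5 = 0.494725 - 0.328968×(0.494725 - 0.247939)/(0.328968 - (-1.560640))
       = 0.451761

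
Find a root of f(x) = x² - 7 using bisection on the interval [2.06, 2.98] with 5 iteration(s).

f(x) = x² - 7
Initial interval: [2.06, 2.98]

Iteration 1:
  c_1 = (2.060000 + 2.980000)/2 = 2.520000
  f(c_1) = f(2.520000) = -0.649600
  f(a) × f(c) ≥ 0, new interval: [2.520000, 2.980000]
Iteration 2:
  c_2 = (2.520000 + 2.980000)/2 = 2.750000
  f(c_2) = f(2.750000) = 0.562500
  f(a) × f(c) < 0, new interval: [2.520000, 2.750000]
Iteration 3:
  c_3 = (2.520000 + 2.750000)/2 = 2.635000
  f(c_3) = f(2.635000) = -0.056775
  f(a) × f(c) ≥ 0, new interval: [2.635000, 2.750000]
Iteration 4:
  c_4 = (2.635000 + 2.750000)/2 = 2.692500
  f(c_4) = f(2.692500) = 0.249556
  f(a) × f(c) < 0, new interval: [2.635000, 2.692500]
Iteration 5:
  c_5 = (2.635000 + 2.692500)/2 = 2.663750
  f(c_5) = f(2.663750) = 0.095564
  f(a) × f(c) < 0, new interval: [2.635000, 2.663750]

After 5 iteration(s), the approximation is c_5 = 2.663750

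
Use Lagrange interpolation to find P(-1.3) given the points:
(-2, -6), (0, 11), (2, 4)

Lagrange interpolation formula:
P(x) = Σ yᵢ × Lᵢ(x)
where Lᵢ(x) = Π_{j≠i} (x - xⱼ)/(xᵢ - xⱼ)

L_0(-1.3) = (-1.3 - 0)/(-2 - 0) × (-1.3 - 2)/(-2 - 2) = 0.536250
L_1(-1.3) = (-1.3 - (-2))/(0 - (-2)) × (-1.3 - 2)/(0 - 2) = 0.577500
L_2(-1.3) = (-1.3 - (-2))/(2 - (-2)) × (-1.3 - 0)/(2 - 0) = -0.113750

P(-1.3) = (-6)×L_0(-1.3) + 11×L_1(-1.3) + 4×L_2(-1.3)
P(-1.3) = 2.680000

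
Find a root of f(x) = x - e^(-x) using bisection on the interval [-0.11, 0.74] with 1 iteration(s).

f(x) = x - e^(-x)
Initial interval: [-0.11, 0.74]

Iteration 1:
  c_1 = (-0.110000 + 0.740000)/2 = 0.315000
  f(c_1) = f(0.315000) = -0.414789
  f(a) × f(c) ≥ 0, new interval: [0.315000, 0.740000]

After 1 iteration(s), the approximation is c_1 = 0.315000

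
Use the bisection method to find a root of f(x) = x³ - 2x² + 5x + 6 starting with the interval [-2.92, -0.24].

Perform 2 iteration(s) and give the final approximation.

f(x) = x³ - 2x² + 5x + 6
Initial interval: [-2.92, -0.24]

Iteration 1:
  c_1 = (-2.920000 + (-0.240000))/2 = -1.580000
  f(c_1) = f(-1.580000) = -10.837112
  f(a) × f(c) ≥ 0, new interval: [-1.580000, -0.240000]
Iteration 2:
  c_2 = (-1.580000 + (-0.240000))/2 = -0.910000
  f(c_2) = f(-0.910000) = -0.959771
  f(a) × f(c) ≥ 0, new interval: [-0.910000, -0.240000]

After 2 iteration(s), the approximation is c_2 = -0.910000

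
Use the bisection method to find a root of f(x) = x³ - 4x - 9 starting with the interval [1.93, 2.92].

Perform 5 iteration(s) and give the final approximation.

f(x) = x³ - 4x - 9
Initial interval: [1.93, 2.92]

Iteration 1:
  c_1 = (1.930000 + 2.920000)/2 = 2.425000
  f(c_1) = f(2.425000) = -4.439484
  f(a) × f(c) ≥ 0, new interval: [2.425000, 2.920000]
Iteration 2:
  c_2 = (2.425000 + 2.920000)/2 = 2.672500
  f(c_2) = f(2.672500) = -0.602320
  f(a) × f(c) ≥ 0, new interval: [2.672500, 2.920000]
Iteration 3:
  c_3 = (2.672500 + 2.920000)/2 = 2.796250
  f(c_3) = f(2.796250) = 1.678918
  f(a) × f(c) < 0, new interval: [2.672500, 2.796250]
Iteration 4:
  c_4 = (2.672500 + 2.796250)/2 = 2.734375
  f(c_4) = f(2.734375) = 0.506893
  f(a) × f(c) < 0, new interval: [2.672500, 2.734375]
Iteration 5:
  c_5 = (2.672500 + 2.734375)/2 = 2.703437
  f(c_5) = f(2.703437) = -0.055476
  f(a) × f(c) ≥ 0, new interval: [2.703437, 2.734375]

After 5 iteration(s), the approximation is c_5 = 2.703437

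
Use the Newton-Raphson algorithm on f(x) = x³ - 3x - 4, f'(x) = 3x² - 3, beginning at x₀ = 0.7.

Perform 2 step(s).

f(x) = x³ - 3x - 4
f'(x) = 3x² - 3
x₀ = 0.7

Newton-Raphson formula: x_{n+1} = x_n - f(x_n)/f'(x_n)

Iteration 1:
  f(0.700000) = -5.757000
  f'(0.700000) = -1.530000
  x_1 = 0.700000 - (-5.757000)/(-1.530000) = -3.062745
Iteration 2:
  f(-3.062745) = -23.541562
  f'(-3.062745) = 25.141223
  x_2 = -3.062745 - (-23.541562)/25.141223 = -2.126372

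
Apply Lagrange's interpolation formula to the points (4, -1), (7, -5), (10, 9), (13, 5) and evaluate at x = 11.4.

Lagrange interpolation formula:
P(x) = Σ yᵢ × Lᵢ(x)
where Lᵢ(x) = Π_{j≠i} (x - xⱼ)/(xᵢ - xⱼ)

L_0(11.4) = (11.4 - 7)/(4 - 7) × (11.4 - 10)/(4 - 10) × (11.4 - 13)/(4 - 13) = 0.060840
L_1(11.4) = (11.4 - 4)/(7 - 4) × (11.4 - 10)/(7 - 10) × (11.4 - 13)/(7 - 13) = -0.306963
L_2(11.4) = (11.4 - 4)/(10 - 4) × (11.4 - 7)/(10 - 7) × (11.4 - 13)/(10 - 13) = 0.964741
L_3(11.4) = (11.4 - 4)/(13 - 4) × (11.4 - 7)/(13 - 7) × (11.4 - 10)/(13 - 10) = 0.281383

P(11.4) = (-1)×L_0(11.4) + (-5)×L_1(11.4) + 9×L_2(11.4) + 5×L_3(11.4)
P(11.4) = 11.563556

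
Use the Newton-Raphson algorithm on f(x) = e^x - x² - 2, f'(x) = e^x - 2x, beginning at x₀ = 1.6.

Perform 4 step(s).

f(x) = e^x - x² - 2
f'(x) = e^x - 2x
x₀ = 1.6

Newton-Raphson formula: x_{n+1} = x_n - f(x_n)/f'(x_n)

Iteration 1:
  f(1.600000) = 0.393032
  f'(1.600000) = 1.753032
  x_1 = 1.600000 - 0.393032/1.753032 = 1.375799
Iteration 2:
  f(1.375799) = 0.065415
  f'(1.375799) = 1.206639
  x_2 = 1.375799 - 0.065415/1.206639 = 1.321586
Iteration 3:
  f(1.321586) = 0.002774
  f'(1.321586) = 1.106192
  x_3 = 1.321586 - 0.002774/1.106192 = 1.319079
Iteration 4:
  f(1.319079) = 0.000005
  f'(1.319079) = 1.101817
  x_4 = 1.319079 - 0.000005/1.101817 = 1.319074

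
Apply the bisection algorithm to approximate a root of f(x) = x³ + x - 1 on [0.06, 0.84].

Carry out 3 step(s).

f(x) = x³ + x - 1
Initial interval: [0.06, 0.84]

Iteration 1:
  c_1 = (0.060000 + 0.840000)/2 = 0.450000
  f(c_1) = f(0.450000) = -0.458875
  f(a) × f(c) ≥ 0, new interval: [0.450000, 0.840000]
Iteration 2:
  c_2 = (0.450000 + 0.840000)/2 = 0.645000
  f(c_2) = f(0.645000) = -0.086664
  f(a) × f(c) ≥ 0, new interval: [0.645000, 0.840000]
Iteration 3:
  c_3 = (0.645000 + 0.840000)/2 = 0.742500
  f(c_3) = f(0.742500) = 0.151845
  f(a) × f(c) < 0, new interval: [0.645000, 0.742500]

After 3 iteration(s), the approximation is c_3 = 0.742500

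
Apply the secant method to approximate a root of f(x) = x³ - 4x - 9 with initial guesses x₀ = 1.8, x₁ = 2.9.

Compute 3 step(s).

f(x) = x³ - 4x - 9
x₀ = 1.8, x₁ = 2.9

Secant formula: x_{n+1} = x_n - f(x_n)(x_n - x_{n-1})/(f(x_n) - f(x_{n-1}))

Iteration 1:
  f(1.800000) = -10.368000
  f(2.900000) = 3.789000
  x_2 = 2.900000 - 3.789000×(2.900000 - 1.800000)/(3.789000 - (-10.368000))
       = 2.605594
Iteration 2:
  f(2.900000) = 3.789000
  f(2.605594) = -1.732679
  x_3 = 2.605594 - (-1.732679)×(2.605594 - 2.900000)/(-1.732679 - 3.789000)
       = 2.697978
Iteration 3:
  f(2.605594) = -1.732679
  f(2.697978) = -0.153107
  x_4 = 2.697978 - (-0.153107)×(2.697978 - 2.605594)/(-0.153107 - (-1.732679))
       = 2.706932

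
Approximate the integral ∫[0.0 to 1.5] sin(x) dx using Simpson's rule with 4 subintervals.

f(x) = sin(x)
a = 0.0, b = 1.5, n = 4
h = (b - a)/n = 0.375000

Simpson's rule: (h/3)[f(x₀) + 4f(x₁) + 2f(x₂) + ... + f(xₙ)]

x_0 = 0.0000, f(x_0) = 0.000000, coefficient = 1
x_1 = 0.3750, f(x_1) = 0.366273, coefficient = 4
x_2 = 0.7500, f(x_2) = 0.681639, coefficient = 2
x_3 = 1.1250, f(x_3) = 0.902268, coefficient = 4
x_4 = 1.5000, f(x_4) = 0.997495, coefficient = 1

I ≈ (0.375000/3) × 7.434933 = 0.929367
Exact value: 0.929263
Error: 0.000104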